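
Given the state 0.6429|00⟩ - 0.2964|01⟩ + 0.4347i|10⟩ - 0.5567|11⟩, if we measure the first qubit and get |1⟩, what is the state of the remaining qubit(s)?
0.6154i|0⟩ - 0.7882|1⟩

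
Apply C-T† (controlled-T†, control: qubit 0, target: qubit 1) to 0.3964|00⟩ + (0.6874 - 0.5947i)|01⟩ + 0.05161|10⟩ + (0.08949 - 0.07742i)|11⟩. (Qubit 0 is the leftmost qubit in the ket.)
0.3964|00⟩ + (0.6874 - 0.5947i)|01⟩ + 0.05161|10⟩ + (0.008535 - 0.118i)|11⟩

C-T† leaves the control-|0⟩ kets |00⟩, |01⟩ unchanged and applies T† to qubit 1 on the control-|1⟩ pair (|10⟩, |11⟩).
T† = [[1, 0], [0, (1/√2 - (1/√2)i)]].
With a = amp(|10⟩) = 0.05161 and b = amp(|11⟩) = (0.08949 - 0.07742i):
new amp(|10⟩) = (1)·a = 0.05161
new amp(|11⟩) = (1/√2 - (1/√2)i)·b = (0.008535 - 0.118i)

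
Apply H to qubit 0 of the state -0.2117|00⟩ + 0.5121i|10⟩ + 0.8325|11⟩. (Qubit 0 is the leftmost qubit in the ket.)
(-0.1497 + 0.3621i)|00⟩ + 0.5887|01⟩ + (-0.1497 - 0.3621i)|10⟩ - 0.5887|11⟩

H on qubit 0 mixes each pair of kets that differ only in qubit 0: amplitudes (a, b) of (|…0…⟩, |…1…⟩) become ((a + b)/√2, (a − b)/√2). Kets absent from the input have amplitude 0.
(|00⟩, |10⟩): (a, b) = (-0.2117, 0.5121i) → ((-0.1497 + 0.3621i), (-0.1497 - 0.3621i))
(|01⟩, |11⟩): (a, b) = (0, 0.8325) → (0.5887, -0.5887)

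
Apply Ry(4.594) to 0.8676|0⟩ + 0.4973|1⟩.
-0.9479|0⟩ + 0.3185|1⟩

Ry(4.594) = [[cos(θ/2), −sin(θ/2)], [sin(θ/2), cos(θ/2)]]; θ = 4.594, cos(θ/2) ≈ -0.664036, sin(θ/2) ≈ 0.747701.
With a = amp(|0⟩) = 0.8676 and b = amp(|1⟩) = 0.4973:
new amp(|0⟩) = (-0.664036)·a + (-0.747701)·b = -0.9479
new amp(|1⟩) = (0.747701)·a + (-0.664036)·b = 0.3185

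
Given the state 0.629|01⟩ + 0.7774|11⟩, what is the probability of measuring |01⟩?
0.3956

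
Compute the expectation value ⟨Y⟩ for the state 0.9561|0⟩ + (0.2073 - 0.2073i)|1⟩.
-0.3964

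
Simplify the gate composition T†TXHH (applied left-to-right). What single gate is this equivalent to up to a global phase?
X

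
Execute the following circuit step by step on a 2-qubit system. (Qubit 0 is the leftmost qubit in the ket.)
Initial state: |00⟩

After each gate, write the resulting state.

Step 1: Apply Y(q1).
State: i|01⟩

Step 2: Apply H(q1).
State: (1/√2)i|00⟩ - (1/√2)i|01⟩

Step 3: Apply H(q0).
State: (1/2)i|00⟩ - (1/2)i|01⟩ + (1/2)i|10⟩ - (1/2)i|11⟩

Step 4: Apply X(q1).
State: -(1/2)i|00⟩ + (1/2)i|01⟩ - (1/2)i|10⟩ + (1/2)i|11⟩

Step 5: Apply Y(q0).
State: -1/2|00⟩ + 1/2|01⟩ + 1/2|10⟩ - 1/2|11⟩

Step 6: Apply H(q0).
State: -1/√2|10⟩ + 1/√2|11⟩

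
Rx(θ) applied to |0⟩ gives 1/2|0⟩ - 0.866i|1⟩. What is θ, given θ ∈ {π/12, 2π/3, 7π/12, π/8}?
2π/3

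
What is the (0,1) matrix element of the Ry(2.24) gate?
-0.9001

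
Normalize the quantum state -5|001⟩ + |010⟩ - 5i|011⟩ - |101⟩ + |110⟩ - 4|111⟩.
-0.6019|001⟩ + 0.1204|010⟩ - 0.6019i|011⟩ - 0.1204|101⟩ + 0.1204|110⟩ - 0.4815|111⟩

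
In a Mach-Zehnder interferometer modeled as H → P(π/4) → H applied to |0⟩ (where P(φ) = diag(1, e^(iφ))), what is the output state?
(0.8536 + (1/√8)i)|0⟩ + (0.1464 - (1/√8)i)|1⟩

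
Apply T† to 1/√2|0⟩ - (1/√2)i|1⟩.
1/√2|0⟩ + (-1/2 - (1/2)i)|1⟩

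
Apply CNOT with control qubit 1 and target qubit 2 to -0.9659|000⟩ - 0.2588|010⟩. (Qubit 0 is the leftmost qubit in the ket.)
-0.9659|000⟩ - 0.2588|011⟩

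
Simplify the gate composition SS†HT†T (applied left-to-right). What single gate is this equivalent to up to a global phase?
H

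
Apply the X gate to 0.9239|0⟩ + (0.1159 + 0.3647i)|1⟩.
(0.1159 + 0.3647i)|0⟩ + 0.9239|1⟩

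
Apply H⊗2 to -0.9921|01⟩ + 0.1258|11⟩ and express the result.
-0.4332|00⟩ + 0.4332|01⟩ - 0.559|10⟩ + 0.559|11⟩

H⊗2 gives amp(|y⟩) = (1/2) Σ_x (−1)^(x·y) amp(|x⟩), where x·y is the number of positions in which both x and y have a 1.
|00⟩: (-0.9921 + 0.1258)/2 = -0.4332
|01⟩: (0.9921 - 0.1258)/2 = 0.4332
|10⟩: (-0.9921 - 0.1258)/2 = -0.559
|11⟩: (0.9921 + 0.1258)/2 = 0.559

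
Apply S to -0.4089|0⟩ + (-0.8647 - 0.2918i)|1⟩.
-0.4089|0⟩ + (0.2918 - 0.8647i)|1⟩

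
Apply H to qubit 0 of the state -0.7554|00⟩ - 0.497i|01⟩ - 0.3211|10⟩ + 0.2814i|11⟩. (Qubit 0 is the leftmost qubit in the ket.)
-0.7612|00⟩ - 0.1525i|01⟩ - 0.3071|10⟩ - 0.5504i|11⟩

H on qubit 0 mixes each pair of kets that differ only in qubit 0: amplitudes (a, b) of (|…0…⟩, |…1…⟩) become ((a + b)/√2, (a − b)/√2). Kets absent from the input have amplitude 0.
(|00⟩, |10⟩): (a, b) = (-0.7554, -0.3211) → (-0.7612, -0.3071)
(|01⟩, |11⟩): (a, b) = (-0.497i, 0.2814i) → (-0.1525i, -0.5504i)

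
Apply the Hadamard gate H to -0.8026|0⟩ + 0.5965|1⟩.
-0.1457|0⟩ - 0.9893|1⟩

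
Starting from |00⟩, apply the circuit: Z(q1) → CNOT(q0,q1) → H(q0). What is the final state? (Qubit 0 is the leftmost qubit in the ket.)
1/√2|00⟩ + 1/√2|10⟩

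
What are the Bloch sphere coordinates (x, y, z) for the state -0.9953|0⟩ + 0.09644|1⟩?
(-0.192, 0, 0.9813)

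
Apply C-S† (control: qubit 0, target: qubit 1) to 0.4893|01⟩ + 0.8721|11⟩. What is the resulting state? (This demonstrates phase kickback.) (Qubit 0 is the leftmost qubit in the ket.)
0.4893|01⟩ - 0.8721i|11⟩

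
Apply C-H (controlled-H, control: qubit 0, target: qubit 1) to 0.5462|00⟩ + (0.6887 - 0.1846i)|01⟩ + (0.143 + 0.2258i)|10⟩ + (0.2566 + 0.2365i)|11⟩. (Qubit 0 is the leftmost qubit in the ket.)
0.5462|00⟩ + (0.6887 - 0.1846i)|01⟩ + (0.2826 + 0.3269i)|10⟩ + (-0.08033 - 0.007566i)|11⟩

C-H leaves the control-|0⟩ kets |00⟩, |01⟩ unchanged and applies H to qubit 1 on the control-|1⟩ pair (|10⟩, |11⟩).
H = [[1/√2, 1/√2], [1/√2, -1/√2]].
With a = amp(|10⟩) = (0.143 + 0.2258i) and b = amp(|11⟩) = (0.2566 + 0.2365i):
new amp(|10⟩) = (1/√2)·a + (1/√2)·b = (0.2826 + 0.3269i)
new amp(|11⟩) = (1/√2)·a + (-1/√2)·b = (-0.08033 - 0.007566i)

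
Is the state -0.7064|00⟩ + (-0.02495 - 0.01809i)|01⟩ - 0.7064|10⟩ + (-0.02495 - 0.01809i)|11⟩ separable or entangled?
Separable

Writing the state as a|00⟩ + b|01⟩ + c|10⟩ + d|11⟩, it is a product state iff ad − bc = 0.
Here (a, b, c, d) = (-0.7064, (-0.02495 - 0.01809i), -0.7064, (-0.02495 - 0.01809i)): ad − bc = (-0.7064)(-0.02495 - 0.01809i) − (-0.02495 - 0.01809i)(-0.7064) = 0, so the state is separable.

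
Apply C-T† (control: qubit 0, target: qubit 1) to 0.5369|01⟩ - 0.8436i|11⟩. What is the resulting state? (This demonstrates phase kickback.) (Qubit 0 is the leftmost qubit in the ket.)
0.5369|01⟩ + (-0.5965 - 0.5965i)|11⟩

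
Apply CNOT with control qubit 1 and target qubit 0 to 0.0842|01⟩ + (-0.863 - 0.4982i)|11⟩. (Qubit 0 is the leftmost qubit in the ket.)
(-0.863 - 0.4982i)|01⟩ + 0.0842|11⟩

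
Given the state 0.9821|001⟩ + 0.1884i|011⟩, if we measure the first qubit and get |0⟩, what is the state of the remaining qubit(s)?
0.9821|01⟩ + 0.1884i|11⟩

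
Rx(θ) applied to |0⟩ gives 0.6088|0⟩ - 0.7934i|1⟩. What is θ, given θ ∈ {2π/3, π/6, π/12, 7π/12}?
7π/12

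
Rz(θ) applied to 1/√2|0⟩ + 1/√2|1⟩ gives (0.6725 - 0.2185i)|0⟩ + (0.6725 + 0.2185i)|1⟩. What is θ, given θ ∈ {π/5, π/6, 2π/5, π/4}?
π/5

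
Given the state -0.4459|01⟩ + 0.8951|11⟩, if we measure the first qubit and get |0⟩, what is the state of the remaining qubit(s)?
-|1⟩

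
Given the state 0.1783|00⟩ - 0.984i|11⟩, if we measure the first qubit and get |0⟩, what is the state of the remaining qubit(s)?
|0⟩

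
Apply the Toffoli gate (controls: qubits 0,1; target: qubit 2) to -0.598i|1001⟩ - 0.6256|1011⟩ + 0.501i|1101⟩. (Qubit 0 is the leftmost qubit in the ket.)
-0.598i|1001⟩ - 0.6256|1011⟩ + 0.501i|1111⟩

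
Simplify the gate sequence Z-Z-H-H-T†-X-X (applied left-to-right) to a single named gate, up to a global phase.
T†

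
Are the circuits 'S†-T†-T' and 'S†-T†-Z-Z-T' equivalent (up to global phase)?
Yes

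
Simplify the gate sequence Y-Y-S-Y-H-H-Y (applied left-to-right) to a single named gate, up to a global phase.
S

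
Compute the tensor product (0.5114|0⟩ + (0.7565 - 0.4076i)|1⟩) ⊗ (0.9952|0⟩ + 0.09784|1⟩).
0.5089|00⟩ + 0.05004|01⟩ + (0.7529 - 0.4056i)|10⟩ + (0.07402 - 0.03988i)|11⟩

amp(|b₁b₂…⟩) = product of the factor amplitudes for bits b₁, b₂, …; only kets whose every factor amplitude is nonzero survive.
|00⟩: (0.5114)(0.9952) = 0.5089
|01⟩: (0.5114)(0.09784) = 0.05004
|10⟩: (0.7565 - 0.4076i)(0.9952) = (0.7529 - 0.4056i)
|11⟩: (0.7565 - 0.4076i)(0.09784) = (0.07402 - 0.03988i)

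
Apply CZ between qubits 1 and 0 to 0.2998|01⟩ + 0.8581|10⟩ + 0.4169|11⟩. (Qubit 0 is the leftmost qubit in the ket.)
0.2998|01⟩ + 0.8581|10⟩ - 0.4169|11⟩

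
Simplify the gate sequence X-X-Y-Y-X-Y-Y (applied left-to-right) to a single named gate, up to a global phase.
X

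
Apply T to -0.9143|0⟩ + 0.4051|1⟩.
-0.9143|0⟩ + (0.2864 + 0.2864i)|1⟩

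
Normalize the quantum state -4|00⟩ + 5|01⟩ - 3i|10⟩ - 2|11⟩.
-0.5443|00⟩ + 0.6804|01⟩ - (1/√6)i|10⟩ - 0.2722|11⟩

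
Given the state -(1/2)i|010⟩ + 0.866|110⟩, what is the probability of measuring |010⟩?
1/4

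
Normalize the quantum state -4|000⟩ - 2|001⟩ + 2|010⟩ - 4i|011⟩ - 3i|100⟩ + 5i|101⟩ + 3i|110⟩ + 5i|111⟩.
-0.3849|000⟩ - 0.1925|001⟩ + 0.1925|010⟩ - 0.3849i|011⟩ - 0.2887i|100⟩ + 0.4811i|101⟩ + 0.2887i|110⟩ + 0.4811i|111⟩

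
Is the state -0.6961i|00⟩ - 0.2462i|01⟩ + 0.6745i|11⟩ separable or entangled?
Entangled

Writing the state as a|00⟩ + b|01⟩ + c|10⟩ + d|11⟩, it is a product state iff ad − bc = 0.
Here (a, b, c, d) = (-0.6961i, -0.2462i, 0, 0.6745i): ad − bc = (-0.6961i)(0.6745i) − (-0.2462i)(0) = 0.4695 ≠ 0, so the state is entangled.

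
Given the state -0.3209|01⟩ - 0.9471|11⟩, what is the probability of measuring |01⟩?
0.103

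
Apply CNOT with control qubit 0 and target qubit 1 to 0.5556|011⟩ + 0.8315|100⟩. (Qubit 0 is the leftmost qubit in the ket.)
0.5556|011⟩ + 0.8315|110⟩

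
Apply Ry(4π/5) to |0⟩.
0.309|0⟩ + 0.9511|1⟩

Ry(4π/5) = [[cos(θ/2), −sin(θ/2)], [sin(θ/2), cos(θ/2)]]; θ = 4π/5, cos(θ/2) ≈ 0.309017, sin(θ/2) ≈ 0.951057.
With a = amp(|0⟩) = 1 and b = amp(|1⟩) = 0:
new amp(|0⟩) = (0.309017)·a + (-0.951057)·b = 0.309
new amp(|1⟩) = (0.951057)·a + (0.309017)·b = 0.9511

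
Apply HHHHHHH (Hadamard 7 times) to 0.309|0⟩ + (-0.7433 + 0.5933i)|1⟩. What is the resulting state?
(-0.3071 + 0.4195i)|0⟩ + (0.7441 - 0.4195i)|1⟩

H² = I, so H^7 = H: a single Hadamard. With (a, b) = (0.309, (-0.7433 + 0.5933i)), H gives ((a + b)/√2, (a − b)/√2) = ((-0.3071 + 0.4195i), (0.7441 - 0.4195i)).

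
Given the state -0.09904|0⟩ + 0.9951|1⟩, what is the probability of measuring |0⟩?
0.009809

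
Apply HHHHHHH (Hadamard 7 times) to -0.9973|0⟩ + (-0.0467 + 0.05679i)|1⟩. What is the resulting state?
(-0.7382 + 0.04016i)|0⟩ + (-0.6722 - 0.04016i)|1⟩

H² = I, so H^7 = H: a single Hadamard. With (a, b) = (-0.9973, (-0.0467 + 0.05679i)), H gives ((a + b)/√2, (a − b)/√2) = ((-0.7382 + 0.04016i), (-0.6722 - 0.04016i)).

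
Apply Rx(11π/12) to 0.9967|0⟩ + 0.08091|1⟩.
(0.1301 - 0.08022i)|0⟩ + (0.01056 - 0.9882i)|1⟩

Rx(11π/12) = [[cos(θ/2), −i·sin(θ/2)], [−i·sin(θ/2), cos(θ/2)]]; θ = 11π/12, cos(θ/2) ≈ 0.130526, sin(θ/2) ≈ 0.991445.
With a = amp(|0⟩) = 0.9967 and b = amp(|1⟩) = 0.08091:
new amp(|0⟩) = (0.130526)·a + (-0.991445i)·b = (0.1301 - 0.08022i)
new amp(|1⟩) = (-0.991445i)·a + (0.130526)·b = (0.01056 - 0.9882i)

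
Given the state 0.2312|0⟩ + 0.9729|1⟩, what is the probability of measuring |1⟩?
0.9465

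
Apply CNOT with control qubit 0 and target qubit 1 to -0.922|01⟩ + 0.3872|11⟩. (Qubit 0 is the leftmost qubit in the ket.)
-0.922|01⟩ + 0.3872|10⟩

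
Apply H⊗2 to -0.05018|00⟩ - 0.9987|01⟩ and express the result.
-0.5244|00⟩ + 0.4743|01⟩ - 0.5244|10⟩ + 0.4743|11⟩

H⊗2 gives amp(|y⟩) = (1/2) Σ_x (−1)^(x·y) amp(|x⟩), where x·y is the number of positions in which both x and y have a 1.
|00⟩: (-0.05018 - 0.9987)/2 = -0.5244
|01⟩: (-0.05018 + 0.9987)/2 = 0.4743
|10⟩: (-0.05018 - 0.9987)/2 = -0.5244
|11⟩: (-0.05018 + 0.9987)/2 = 0.4743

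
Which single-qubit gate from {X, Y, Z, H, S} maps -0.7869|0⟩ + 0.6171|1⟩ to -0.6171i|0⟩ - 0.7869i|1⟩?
Y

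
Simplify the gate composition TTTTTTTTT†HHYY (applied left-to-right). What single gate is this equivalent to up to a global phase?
T†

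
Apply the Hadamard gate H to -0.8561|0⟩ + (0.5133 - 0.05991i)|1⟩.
(-0.2424 - 0.04236i)|0⟩ + (-0.9683 + 0.04236i)|1⟩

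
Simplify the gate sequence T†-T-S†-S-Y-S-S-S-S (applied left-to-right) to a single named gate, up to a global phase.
Y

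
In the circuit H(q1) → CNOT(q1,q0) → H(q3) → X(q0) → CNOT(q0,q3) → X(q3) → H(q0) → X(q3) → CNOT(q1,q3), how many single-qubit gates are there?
6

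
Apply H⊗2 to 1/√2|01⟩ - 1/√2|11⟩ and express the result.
1/√2|10⟩ - 1/√2|11⟩

H⊗2 gives amp(|y⟩) = (1/2) Σ_x (−1)^(x·y) amp(|x⟩), where x·y is the number of positions in which both x and y have a 1.
|00⟩: (1/√2 - 1/√2)/2 = 0
|01⟩: (-1/√2 + 1/√2)/2 = 0
|10⟩: (1/√2 + 1/√2)/2 = 1/√2
|11⟩: (-1/√2 - 1/√2)/2 = -1/√2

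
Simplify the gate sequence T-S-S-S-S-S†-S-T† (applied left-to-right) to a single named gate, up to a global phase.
I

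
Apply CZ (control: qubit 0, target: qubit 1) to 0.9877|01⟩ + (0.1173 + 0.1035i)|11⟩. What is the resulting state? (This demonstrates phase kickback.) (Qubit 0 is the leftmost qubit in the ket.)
0.9877|01⟩ + (-0.1173 - 0.1035i)|11⟩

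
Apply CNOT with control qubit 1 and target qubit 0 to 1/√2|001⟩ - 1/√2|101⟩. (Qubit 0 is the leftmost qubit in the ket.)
1/√2|001⟩ - 1/√2|101⟩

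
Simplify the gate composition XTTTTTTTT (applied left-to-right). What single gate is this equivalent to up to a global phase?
X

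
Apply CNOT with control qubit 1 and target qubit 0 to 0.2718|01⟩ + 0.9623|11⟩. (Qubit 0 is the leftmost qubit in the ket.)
0.9623|01⟩ + 0.2718|11⟩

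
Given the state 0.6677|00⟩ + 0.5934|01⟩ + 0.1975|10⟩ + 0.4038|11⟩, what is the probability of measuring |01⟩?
0.3521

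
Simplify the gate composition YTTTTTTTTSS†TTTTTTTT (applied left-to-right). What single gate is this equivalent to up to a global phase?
Y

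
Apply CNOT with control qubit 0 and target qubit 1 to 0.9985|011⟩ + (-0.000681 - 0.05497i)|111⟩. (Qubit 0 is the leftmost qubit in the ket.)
0.9985|011⟩ + (-0.000681 - 0.05497i)|101⟩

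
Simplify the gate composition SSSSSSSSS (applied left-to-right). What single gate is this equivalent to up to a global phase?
S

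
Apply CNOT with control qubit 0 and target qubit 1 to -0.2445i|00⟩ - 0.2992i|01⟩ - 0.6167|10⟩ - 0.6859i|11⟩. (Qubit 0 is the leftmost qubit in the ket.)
-0.2445i|00⟩ - 0.2992i|01⟩ - 0.6859i|10⟩ - 0.6167|11⟩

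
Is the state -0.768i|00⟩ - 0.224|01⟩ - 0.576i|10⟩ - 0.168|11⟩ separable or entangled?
Separable

Writing the state as a|00⟩ + b|01⟩ + c|10⟩ + d|11⟩, it is a product state iff ad − bc = 0.
Here (a, b, c, d) = (-0.768i, -0.224, -0.576i, -0.168): ad − bc = (-0.768i)(-0.168) − (-0.224)(-0.576i) = 0, so the state is separable.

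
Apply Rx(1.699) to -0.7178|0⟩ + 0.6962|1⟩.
(-0.474 - 0.5228i)|0⟩ + (0.4597 + 0.539i)|1⟩

Rx(1.699) = [[cos(θ/2), −i·sin(θ/2)], [−i·sin(θ/2), cos(θ/2)]]; θ = 1.699, cos(θ/2) ≈ 0.660359, sin(θ/2) ≈ 0.75095.
With a = amp(|0⟩) = -0.7178 and b = amp(|1⟩) = 0.6962:
new amp(|0⟩) = (0.660359)·a + (-0.75095i)·b = (-0.474 - 0.5228i)
new amp(|1⟩) = (-0.75095i)·a + (0.660359)·b = (0.4597 + 0.539i)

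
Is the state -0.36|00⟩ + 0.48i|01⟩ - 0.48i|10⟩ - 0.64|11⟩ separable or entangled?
Separable

Writing the state as a|00⟩ + b|01⟩ + c|10⟩ + d|11⟩, it is a product state iff ad − bc = 0.
Here (a, b, c, d) = (-0.36, 0.48i, -0.48i, -0.64): ad − bc = (-0.36)(-0.64) − (0.48i)(-0.48i) = 0, so the state is separable.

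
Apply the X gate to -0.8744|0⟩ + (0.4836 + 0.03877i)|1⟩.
(0.4836 + 0.03877i)|0⟩ - 0.8744|1⟩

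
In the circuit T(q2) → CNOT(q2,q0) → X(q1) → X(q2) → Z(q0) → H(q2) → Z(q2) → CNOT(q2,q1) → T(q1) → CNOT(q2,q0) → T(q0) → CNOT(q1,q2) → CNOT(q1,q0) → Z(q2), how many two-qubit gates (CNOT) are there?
5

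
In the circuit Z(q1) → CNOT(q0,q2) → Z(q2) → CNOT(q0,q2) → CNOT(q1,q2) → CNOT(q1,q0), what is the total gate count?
6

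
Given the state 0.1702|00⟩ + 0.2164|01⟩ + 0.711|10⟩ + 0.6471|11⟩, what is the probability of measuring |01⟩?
0.04683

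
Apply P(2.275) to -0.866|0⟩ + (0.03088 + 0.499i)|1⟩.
-0.866|0⟩ + (-0.4003 - 0.2995i)|1⟩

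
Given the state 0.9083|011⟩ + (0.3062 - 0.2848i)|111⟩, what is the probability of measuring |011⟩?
0.825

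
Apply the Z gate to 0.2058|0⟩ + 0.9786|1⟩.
0.2058|0⟩ - 0.9786|1⟩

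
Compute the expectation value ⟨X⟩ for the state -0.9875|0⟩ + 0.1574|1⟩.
-0.3109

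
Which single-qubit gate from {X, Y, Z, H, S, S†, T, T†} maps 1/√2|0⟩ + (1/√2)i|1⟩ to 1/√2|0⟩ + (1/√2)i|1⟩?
Y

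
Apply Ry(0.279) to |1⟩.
-0.139|0⟩ + 0.9903|1⟩

Ry(0.279) = [[cos(θ/2), −sin(θ/2)], [sin(θ/2), cos(θ/2)]]; θ = 0.279, cos(θ/2) ≈ 0.990286, sin(θ/2) ≈ 0.139048.
With a = amp(|0⟩) = 0 and b = amp(|1⟩) = 1:
new amp(|0⟩) = (0.990286)·a + (-0.139048)·b = -0.139
new amp(|1⟩) = (0.139048)·a + (0.990286)·b = 0.9903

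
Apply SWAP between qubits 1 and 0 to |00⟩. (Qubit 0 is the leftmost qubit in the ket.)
|00⟩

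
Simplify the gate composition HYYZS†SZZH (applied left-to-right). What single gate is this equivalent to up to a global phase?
X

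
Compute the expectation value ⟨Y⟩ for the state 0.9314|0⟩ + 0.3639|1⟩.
0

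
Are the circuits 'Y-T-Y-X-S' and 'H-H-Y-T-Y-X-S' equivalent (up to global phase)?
Yes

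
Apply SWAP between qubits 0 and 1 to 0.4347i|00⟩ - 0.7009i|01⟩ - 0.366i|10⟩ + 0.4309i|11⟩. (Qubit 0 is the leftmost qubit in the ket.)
0.4347i|00⟩ - 0.366i|01⟩ - 0.7009i|10⟩ + 0.4309i|11⟩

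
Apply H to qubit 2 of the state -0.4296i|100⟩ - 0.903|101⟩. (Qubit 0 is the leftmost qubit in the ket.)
(-0.6385 - 0.3038i)|100⟩ + (0.6385 - 0.3038i)|101⟩

H on qubit 2 mixes each pair of kets that differ only in qubit 2: amplitudes (a, b) of (|…0…⟩, |…1…⟩) become ((a + b)/√2, (a − b)/√2). Kets absent from the input have amplitude 0.
(|100⟩, |101⟩): (a, b) = (-0.4296i, -0.903) → ((-0.6385 - 0.3038i), (0.6385 - 0.3038i))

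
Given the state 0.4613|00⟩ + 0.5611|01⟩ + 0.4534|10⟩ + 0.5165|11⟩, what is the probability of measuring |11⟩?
0.2668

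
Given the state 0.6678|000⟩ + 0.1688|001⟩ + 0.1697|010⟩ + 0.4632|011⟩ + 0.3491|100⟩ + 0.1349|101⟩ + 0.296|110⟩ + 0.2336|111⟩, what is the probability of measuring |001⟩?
0.02849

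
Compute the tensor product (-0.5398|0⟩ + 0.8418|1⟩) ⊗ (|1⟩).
-0.5398|01⟩ + 0.8418|11⟩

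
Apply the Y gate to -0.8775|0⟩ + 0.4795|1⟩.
-0.4795i|0⟩ - 0.8775i|1⟩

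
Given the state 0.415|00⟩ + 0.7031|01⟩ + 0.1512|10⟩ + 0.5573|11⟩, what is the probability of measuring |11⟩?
0.3106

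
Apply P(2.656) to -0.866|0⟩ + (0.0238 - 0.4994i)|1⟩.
-0.866|0⟩ + (0.212 + 0.4528i)|1⟩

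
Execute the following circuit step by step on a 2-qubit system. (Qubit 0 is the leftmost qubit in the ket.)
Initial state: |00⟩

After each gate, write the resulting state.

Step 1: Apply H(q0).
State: 1/√2|00⟩ + 1/√2|10⟩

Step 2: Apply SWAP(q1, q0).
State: 1/√2|00⟩ + 1/√2|01⟩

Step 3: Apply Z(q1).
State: 1/√2|00⟩ - 1/√2|01⟩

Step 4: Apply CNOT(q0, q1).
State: 1/√2|00⟩ - 1/√2|01⟩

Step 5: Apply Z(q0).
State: 1/√2|00⟩ - 1/√2|01⟩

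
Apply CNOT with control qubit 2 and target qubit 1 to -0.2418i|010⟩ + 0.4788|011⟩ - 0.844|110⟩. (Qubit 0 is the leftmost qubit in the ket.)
0.4788|001⟩ - 0.2418i|010⟩ - 0.844|110⟩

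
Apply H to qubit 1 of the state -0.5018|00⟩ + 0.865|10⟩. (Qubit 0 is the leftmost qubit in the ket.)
-0.3548|00⟩ - 0.3548|01⟩ + 0.6116|10⟩ + 0.6116|11⟩

H on qubit 1 mixes each pair of kets that differ only in qubit 1: amplitudes (a, b) of (|…0…⟩, |…1…⟩) become ((a + b)/√2, (a − b)/√2). Kets absent from the input have amplitude 0.
(|00⟩, |01⟩): (a, b) = (-0.5018, 0) → (-0.3548, -0.3548)
(|10⟩, |11⟩): (a, b) = (0.865, 0) → (0.6116, 0.6116)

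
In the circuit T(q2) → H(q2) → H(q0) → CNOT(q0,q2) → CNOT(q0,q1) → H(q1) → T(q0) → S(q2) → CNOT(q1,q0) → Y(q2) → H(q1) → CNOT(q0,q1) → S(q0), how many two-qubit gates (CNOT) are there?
4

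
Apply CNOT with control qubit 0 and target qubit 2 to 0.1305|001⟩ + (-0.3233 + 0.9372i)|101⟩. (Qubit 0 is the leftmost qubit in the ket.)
0.1305|001⟩ + (-0.3233 + 0.9372i)|100⟩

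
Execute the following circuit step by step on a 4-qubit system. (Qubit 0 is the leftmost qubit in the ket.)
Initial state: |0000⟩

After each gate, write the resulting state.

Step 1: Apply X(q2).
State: |0010⟩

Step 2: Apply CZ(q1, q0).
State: |0010⟩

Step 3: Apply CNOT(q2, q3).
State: |0011⟩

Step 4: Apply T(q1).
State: |0011⟩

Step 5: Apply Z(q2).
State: -|0011⟩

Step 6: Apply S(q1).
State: -|0011⟩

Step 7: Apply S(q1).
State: -|0011⟩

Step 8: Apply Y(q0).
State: -i|1011⟩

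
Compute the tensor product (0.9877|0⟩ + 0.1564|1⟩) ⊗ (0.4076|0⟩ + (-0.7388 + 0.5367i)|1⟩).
0.4026|00⟩ + (-0.7297 + 0.5301i)|01⟩ + 0.06375|10⟩ + (-0.1155 + 0.08394i)|11⟩

amp(|b₁b₂…⟩) = product of the factor amplitudes for bits b₁, b₂, …; only kets whose every factor amplitude is nonzero survive.
|00⟩: (0.9877)(0.4076) = 0.4026
|01⟩: (0.9877)(-0.7388 + 0.5367i) = (-0.7297 + 0.5301i)
|10⟩: (0.1564)(0.4076) = 0.06375
|11⟩: (0.1564)(-0.7388 + 0.5367i) = (-0.1155 + 0.08394i)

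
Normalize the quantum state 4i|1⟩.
i|1⟩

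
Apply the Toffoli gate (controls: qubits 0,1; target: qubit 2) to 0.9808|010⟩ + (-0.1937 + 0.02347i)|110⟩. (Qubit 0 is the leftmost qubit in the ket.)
0.9808|010⟩ + (-0.1937 + 0.02347i)|111⟩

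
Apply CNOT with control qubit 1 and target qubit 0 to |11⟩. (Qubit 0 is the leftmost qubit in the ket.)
|01⟩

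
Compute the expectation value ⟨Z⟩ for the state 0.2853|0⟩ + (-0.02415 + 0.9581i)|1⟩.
-0.8371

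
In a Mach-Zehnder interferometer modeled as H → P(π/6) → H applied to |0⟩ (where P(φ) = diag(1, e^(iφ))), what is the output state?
(0.933 + 0.25i)|0⟩ + (0.06699 - 0.25i)|1⟩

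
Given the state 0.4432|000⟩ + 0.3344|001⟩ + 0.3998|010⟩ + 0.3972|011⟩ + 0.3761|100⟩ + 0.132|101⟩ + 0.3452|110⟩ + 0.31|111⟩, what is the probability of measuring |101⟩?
0.01742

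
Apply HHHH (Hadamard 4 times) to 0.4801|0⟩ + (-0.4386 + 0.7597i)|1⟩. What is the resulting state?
0.4801|0⟩ + (-0.4386 + 0.7597i)|1⟩

H² = I, so an even number of Hadamards cancels: H^4 = I and the state is unchanged.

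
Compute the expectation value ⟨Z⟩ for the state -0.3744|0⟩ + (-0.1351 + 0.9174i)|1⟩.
-0.7197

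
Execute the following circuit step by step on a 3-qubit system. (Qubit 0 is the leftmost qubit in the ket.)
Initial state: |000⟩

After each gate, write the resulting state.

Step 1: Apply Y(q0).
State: i|100⟩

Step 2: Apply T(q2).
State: i|100⟩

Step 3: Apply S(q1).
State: i|100⟩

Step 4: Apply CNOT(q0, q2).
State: i|101⟩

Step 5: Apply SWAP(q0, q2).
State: i|101⟩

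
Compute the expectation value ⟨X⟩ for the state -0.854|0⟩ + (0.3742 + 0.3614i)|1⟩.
-0.6391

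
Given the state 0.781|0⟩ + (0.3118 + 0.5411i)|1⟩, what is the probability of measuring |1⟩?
0.39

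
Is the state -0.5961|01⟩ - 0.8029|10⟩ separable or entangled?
Entangled

Writing the state as a|00⟩ + b|01⟩ + c|10⟩ + d|11⟩, it is a product state iff ad − bc = 0.
Here (a, b, c, d) = (0, -0.5961, -0.8029, 0): ad − bc = (0)(0) − (-0.5961)(-0.8029) = -0.4786 ≠ 0, so the state is entangled.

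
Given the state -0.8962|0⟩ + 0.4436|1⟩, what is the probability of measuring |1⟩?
0.1968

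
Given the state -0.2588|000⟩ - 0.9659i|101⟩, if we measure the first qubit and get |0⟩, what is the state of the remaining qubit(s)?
-|00⟩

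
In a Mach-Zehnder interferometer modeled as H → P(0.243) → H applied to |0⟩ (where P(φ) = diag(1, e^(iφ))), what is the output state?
(0.9853 + 0.1203i)|0⟩ + (0.01469 - 0.1203i)|1⟩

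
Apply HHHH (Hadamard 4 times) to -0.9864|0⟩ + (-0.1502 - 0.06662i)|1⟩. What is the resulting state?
-0.9864|0⟩ + (-0.1502 - 0.06662i)|1⟩

H² = I, so an even number of Hadamards cancels: H^4 = I and the state is unchanged.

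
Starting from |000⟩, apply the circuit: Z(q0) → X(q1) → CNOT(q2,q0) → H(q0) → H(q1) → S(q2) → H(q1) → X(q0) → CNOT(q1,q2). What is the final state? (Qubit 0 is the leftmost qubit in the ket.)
1/√2|011⟩ + 1/√2|111⟩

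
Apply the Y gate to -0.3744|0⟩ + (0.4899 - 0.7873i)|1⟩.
(-0.7873 - 0.4899i)|0⟩ - 0.3744i|1⟩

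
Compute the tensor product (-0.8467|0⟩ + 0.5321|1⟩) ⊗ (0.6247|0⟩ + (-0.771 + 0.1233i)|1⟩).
-0.5289|00⟩ + (0.6528 - 0.1044i)|01⟩ + 0.3324|10⟩ + (-0.4102 + 0.06561i)|11⟩

amp(|b₁b₂…⟩) = product of the factor amplitudes for bits b₁, b₂, …; only kets whose every factor amplitude is nonzero survive.
|00⟩: (-0.8467)(0.6247) = -0.5289
|01⟩: (-0.8467)(-0.771 + 0.1233i) = (0.6528 - 0.1044i)
|10⟩: (0.5321)(0.6247) = 0.3324
|11⟩: (0.5321)(-0.771 + 0.1233i) = (-0.4102 + 0.06561i)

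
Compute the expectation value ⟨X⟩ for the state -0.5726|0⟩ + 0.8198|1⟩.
-0.9388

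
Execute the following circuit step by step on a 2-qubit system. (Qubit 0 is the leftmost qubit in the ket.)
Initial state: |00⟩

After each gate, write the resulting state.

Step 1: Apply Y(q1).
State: i|01⟩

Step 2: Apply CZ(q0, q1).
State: i|01⟩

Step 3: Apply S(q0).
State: i|01⟩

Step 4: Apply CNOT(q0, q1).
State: i|01⟩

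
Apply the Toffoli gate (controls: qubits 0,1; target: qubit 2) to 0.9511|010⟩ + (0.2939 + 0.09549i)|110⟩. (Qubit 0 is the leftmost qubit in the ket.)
0.9511|010⟩ + (0.2939 + 0.09549i)|111⟩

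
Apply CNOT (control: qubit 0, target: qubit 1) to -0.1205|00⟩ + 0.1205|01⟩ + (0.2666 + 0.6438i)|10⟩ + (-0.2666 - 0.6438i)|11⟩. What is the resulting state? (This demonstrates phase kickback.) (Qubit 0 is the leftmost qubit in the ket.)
-0.1205|00⟩ + 0.1205|01⟩ + (-0.2666 - 0.6438i)|10⟩ + (0.2666 + 0.6438i)|11⟩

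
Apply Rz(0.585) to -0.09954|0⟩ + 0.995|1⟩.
(-0.09531 + 0.0287i)|0⟩ + (0.9527 + 0.2869i)|1⟩

Rz(0.585) = [[e^(−iθ/2), 0], [0, e^(iθ/2)]] with e^(±iθ/2) = cos(θ/2) ± i·sin(θ/2); θ = 0.585, cos(θ/2) ≈ 0.957526, sin(θ/2) ≈ 0.288347.
With a = amp(|0⟩) = -0.09954 and b = amp(|1⟩) = 0.995:
new amp(|0⟩) = (0.957526 - 0.288347i)·a = (-0.09531 + 0.0287i)
new amp(|1⟩) = (0.957526 + 0.288347i)·b = (0.9527 + 0.2869i)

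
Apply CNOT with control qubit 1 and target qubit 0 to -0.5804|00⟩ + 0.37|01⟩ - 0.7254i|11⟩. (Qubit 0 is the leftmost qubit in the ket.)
-0.5804|00⟩ - 0.7254i|01⟩ + 0.37|11⟩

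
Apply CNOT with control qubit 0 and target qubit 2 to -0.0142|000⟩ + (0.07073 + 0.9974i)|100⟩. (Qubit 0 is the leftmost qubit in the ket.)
-0.0142|000⟩ + (0.07073 + 0.9974i)|101⟩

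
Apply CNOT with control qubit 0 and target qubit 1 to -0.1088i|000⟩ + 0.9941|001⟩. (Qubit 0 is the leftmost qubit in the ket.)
-0.1088i|000⟩ + 0.9941|001⟩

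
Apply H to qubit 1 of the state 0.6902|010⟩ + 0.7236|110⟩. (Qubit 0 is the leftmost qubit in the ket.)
0.488|000⟩ - 0.488|010⟩ + 0.5117|100⟩ - 0.5117|110⟩

H on qubit 1 mixes each pair of kets that differ only in qubit 1: amplitudes (a, b) of (|…0…⟩, |…1…⟩) become ((a + b)/√2, (a − b)/√2). Kets absent from the input have amplitude 0.
(|000⟩, |010⟩): (a, b) = (0, 0.6902) → (0.488, -0.488)
(|100⟩, |110⟩): (a, b) = (0, 0.7236) → (0.5117, -0.5117)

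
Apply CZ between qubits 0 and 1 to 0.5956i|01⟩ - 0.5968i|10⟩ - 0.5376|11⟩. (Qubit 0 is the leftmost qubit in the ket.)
0.5956i|01⟩ - 0.5968i|10⟩ + 0.5376|11⟩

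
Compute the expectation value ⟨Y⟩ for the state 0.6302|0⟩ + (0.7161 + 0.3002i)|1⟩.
0.3784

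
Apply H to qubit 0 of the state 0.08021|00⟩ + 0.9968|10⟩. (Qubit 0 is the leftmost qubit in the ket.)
0.7616|00⟩ - 0.6481|10⟩

H on qubit 0 mixes each pair of kets that differ only in qubit 0: amplitudes (a, b) of (|…0…⟩, |…1…⟩) become ((a + b)/√2, (a − b)/√2). Kets absent from the input have amplitude 0.
(|00⟩, |10⟩): (a, b) = (0.08021, 0.9968) → (0.7616, -0.6481)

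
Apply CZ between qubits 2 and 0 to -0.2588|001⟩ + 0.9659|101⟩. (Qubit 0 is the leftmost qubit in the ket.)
-0.2588|001⟩ - 0.9659|101⟩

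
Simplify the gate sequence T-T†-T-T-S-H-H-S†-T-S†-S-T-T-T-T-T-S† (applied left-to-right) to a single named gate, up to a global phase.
S†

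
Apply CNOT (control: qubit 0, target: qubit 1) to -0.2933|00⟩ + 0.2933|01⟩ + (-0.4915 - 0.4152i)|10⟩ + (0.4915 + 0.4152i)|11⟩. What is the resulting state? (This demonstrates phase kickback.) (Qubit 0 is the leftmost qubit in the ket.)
-0.2933|00⟩ + 0.2933|01⟩ + (0.4915 + 0.4152i)|10⟩ + (-0.4915 - 0.4152i)|11⟩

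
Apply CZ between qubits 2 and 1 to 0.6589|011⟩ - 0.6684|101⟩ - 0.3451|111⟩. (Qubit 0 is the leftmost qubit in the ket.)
-0.6589|011⟩ - 0.6684|101⟩ + 0.3451|111⟩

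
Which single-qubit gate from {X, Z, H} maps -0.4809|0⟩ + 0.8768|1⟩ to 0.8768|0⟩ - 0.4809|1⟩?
X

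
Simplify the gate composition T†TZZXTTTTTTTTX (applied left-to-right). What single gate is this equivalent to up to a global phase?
I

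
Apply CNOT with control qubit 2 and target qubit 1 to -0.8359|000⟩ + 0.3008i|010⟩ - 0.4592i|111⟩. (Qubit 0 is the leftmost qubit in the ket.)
-0.8359|000⟩ + 0.3008i|010⟩ - 0.4592i|101⟩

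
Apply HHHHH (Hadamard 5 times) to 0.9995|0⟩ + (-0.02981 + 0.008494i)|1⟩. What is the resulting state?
(0.6857 + 0.006006i)|0⟩ + (0.7278 - 0.006006i)|1⟩

H² = I, so H^5 = H: a single Hadamard. With (a, b) = (0.9995, (-0.02981 + 0.008494i)), H gives ((a + b)/√2, (a − b)/√2) = ((0.6857 + 0.006006i), (0.7278 - 0.006006i)).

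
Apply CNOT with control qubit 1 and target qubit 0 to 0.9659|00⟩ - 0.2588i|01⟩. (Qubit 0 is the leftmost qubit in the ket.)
0.9659|00⟩ - 0.2588i|11⟩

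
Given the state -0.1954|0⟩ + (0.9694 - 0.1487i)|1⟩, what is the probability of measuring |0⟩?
0.03818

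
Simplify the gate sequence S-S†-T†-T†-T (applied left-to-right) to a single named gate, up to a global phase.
T†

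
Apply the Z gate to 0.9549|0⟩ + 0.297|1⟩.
0.9549|0⟩ - 0.297|1⟩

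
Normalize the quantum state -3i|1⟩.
-i|1⟩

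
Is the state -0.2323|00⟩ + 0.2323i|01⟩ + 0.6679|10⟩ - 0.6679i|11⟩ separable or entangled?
Separable

Writing the state as a|00⟩ + b|01⟩ + c|10⟩ + d|11⟩, it is a product state iff ad − bc = 0.
Here (a, b, c, d) = (-0.2323, 0.2323i, 0.6679, -0.6679i): ad − bc = (-0.2323)(-0.6679i) − (0.2323i)(0.6679) = 0, so the state is separable.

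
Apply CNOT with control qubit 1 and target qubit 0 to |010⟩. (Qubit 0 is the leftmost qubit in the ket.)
|110⟩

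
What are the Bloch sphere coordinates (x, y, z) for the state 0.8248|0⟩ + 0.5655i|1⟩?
(0, 0.9328, 0.3605)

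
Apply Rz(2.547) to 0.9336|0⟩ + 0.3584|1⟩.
(0.2735 - 0.8926i)|0⟩ + (0.105 + 0.3427i)|1⟩

Rz(2.547) = [[e^(−iθ/2), 0], [0, e^(iθ/2)]] with e^(±iθ/2) = cos(θ/2) ± i·sin(θ/2); θ = 2.547, cos(θ/2) ≈ 0.292936, sin(θ/2) ≈ 0.956132.
With a = amp(|0⟩) = 0.9336 and b = amp(|1⟩) = 0.3584:
new amp(|0⟩) = (0.292936 - 0.956132i)·a = (0.2735 - 0.8926i)
new amp(|1⟩) = (0.292936 + 0.956132i)·b = (0.105 + 0.3427i)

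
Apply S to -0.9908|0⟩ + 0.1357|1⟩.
-0.9908|0⟩ + 0.1357i|1⟩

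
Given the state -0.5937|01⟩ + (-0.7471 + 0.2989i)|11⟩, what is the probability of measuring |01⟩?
0.3525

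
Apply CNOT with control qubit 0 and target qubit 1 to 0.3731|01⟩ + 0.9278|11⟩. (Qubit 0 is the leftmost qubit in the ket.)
0.3731|01⟩ + 0.9278|10⟩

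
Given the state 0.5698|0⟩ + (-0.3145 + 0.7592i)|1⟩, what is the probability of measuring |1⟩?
0.6753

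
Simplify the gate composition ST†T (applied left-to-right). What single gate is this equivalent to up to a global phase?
S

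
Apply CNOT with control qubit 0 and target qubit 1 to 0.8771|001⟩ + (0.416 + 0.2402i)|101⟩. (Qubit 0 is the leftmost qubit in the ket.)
0.8771|001⟩ + (0.416 + 0.2402i)|111⟩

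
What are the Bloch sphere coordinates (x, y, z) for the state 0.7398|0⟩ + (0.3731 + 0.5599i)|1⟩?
(0.552, 0.8284, 0.09461)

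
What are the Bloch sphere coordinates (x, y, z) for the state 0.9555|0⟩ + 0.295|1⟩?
(0.5637, 0, 0.826)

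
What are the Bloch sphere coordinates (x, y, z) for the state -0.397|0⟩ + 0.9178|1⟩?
(-0.7287, 0, -0.6847)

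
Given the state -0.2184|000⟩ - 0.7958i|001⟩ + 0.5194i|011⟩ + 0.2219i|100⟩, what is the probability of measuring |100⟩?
0.04924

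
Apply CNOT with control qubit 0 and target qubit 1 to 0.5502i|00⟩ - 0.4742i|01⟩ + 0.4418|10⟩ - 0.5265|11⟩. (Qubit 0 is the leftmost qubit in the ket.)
0.5502i|00⟩ - 0.4742i|01⟩ - 0.5265|10⟩ + 0.4418|11⟩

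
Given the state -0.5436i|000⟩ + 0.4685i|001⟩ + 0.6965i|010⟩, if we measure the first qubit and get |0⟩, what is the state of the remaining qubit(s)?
-0.5436i|00⟩ + 0.4685i|01⟩ + 0.6965i|10⟩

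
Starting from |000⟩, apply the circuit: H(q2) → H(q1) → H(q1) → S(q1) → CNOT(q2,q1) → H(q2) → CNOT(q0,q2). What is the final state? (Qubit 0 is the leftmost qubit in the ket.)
1/2|000⟩ + 1/2|001⟩ + 1/2|010⟩ - 1/2|011⟩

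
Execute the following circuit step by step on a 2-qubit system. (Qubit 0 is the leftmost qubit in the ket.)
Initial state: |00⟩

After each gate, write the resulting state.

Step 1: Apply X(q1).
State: |01⟩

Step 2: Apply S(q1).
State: i|01⟩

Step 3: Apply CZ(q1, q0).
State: i|01⟩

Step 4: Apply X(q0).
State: i|11⟩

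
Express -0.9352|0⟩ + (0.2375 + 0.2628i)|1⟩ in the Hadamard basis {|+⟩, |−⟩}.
(-0.4933 + 0.1858i)|+⟩ + (-0.8292 - 0.1858i)|−⟩

With |ψ⟩ = α|0⟩ + β|1⟩, the Hadamard-basis coefficients are ⟨+|ψ⟩ = (α + β)/√2 and ⟨−|ψ⟩ = (α − β)/√2.
Here α = -0.9352, β = (0.2375 + 0.2628i): (α + β)/√2 = (-0.4933 + 0.1858i), (α − β)/√2 = (-0.8292 - 0.1858i).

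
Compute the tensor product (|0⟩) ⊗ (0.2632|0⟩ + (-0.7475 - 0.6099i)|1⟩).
0.2632|00⟩ + (-0.7475 - 0.6099i)|01⟩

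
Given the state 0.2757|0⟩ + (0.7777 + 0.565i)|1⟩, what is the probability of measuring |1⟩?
0.924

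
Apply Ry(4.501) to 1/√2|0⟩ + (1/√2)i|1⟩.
(-0.4445 - 0.55i)|0⟩ + (0.55 - 0.4445i)|1⟩

Ry(4.501) = [[cos(θ/2), −sin(θ/2)], [sin(θ/2), cos(θ/2)]]; θ = 4.501, cos(θ/2) ≈ -0.628563, sin(θ/2) ≈ 0.777759.
With a = amp(|0⟩) = 1/√2 and b = amp(|1⟩) = (1/√2)i:
new amp(|0⟩) = (-0.628563)·a + (-0.777759)·b = (-0.4445 - 0.55i)
new amp(|1⟩) = (0.777759)·a + (-0.628563)·b = (0.55 - 0.4445i)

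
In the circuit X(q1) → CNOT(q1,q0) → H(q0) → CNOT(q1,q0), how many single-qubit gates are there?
2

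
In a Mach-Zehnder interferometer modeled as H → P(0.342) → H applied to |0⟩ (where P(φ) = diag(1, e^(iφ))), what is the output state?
(0.971 + 0.1677i)|0⟩ + (0.02896 - 0.1677i)|1⟩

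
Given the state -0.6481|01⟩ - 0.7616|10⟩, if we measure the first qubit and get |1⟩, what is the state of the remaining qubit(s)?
-|0⟩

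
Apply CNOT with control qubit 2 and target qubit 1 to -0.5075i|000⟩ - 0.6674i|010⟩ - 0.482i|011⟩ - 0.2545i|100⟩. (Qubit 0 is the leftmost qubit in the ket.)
-0.5075i|000⟩ - 0.482i|001⟩ - 0.6674i|010⟩ - 0.2545i|100⟩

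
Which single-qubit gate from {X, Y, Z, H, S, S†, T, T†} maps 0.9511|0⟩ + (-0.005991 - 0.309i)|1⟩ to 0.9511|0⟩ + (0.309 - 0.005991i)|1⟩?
S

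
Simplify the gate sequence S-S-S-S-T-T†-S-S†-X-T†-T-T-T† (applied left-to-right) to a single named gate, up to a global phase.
X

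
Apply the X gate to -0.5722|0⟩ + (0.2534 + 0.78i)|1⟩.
(0.2534 + 0.78i)|0⟩ - 0.5722|1⟩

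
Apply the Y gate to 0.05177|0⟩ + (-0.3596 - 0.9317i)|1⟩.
(-0.9317 + 0.3596i)|0⟩ + 0.05177i|1⟩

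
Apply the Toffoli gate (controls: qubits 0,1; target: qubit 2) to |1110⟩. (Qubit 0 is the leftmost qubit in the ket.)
|1100⟩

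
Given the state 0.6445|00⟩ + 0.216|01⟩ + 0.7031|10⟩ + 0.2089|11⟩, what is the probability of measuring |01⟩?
0.04666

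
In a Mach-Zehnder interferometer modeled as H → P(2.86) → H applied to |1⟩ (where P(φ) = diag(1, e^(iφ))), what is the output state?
(0.9803 - 0.1389i)|0⟩ + (0.01969 + 0.1389i)|1⟩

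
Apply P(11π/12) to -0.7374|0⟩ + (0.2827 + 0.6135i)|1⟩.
-0.7374|0⟩ + (-0.4319 - 0.5194i)|1⟩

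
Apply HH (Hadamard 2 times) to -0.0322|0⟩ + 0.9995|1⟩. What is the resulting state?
-0.0322|0⟩ + 0.9995|1⟩

H² = I, so an even number of Hadamards cancels: H^2 = I and the state is unchanged.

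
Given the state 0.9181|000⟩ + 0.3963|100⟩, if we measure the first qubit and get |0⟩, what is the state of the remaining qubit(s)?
|00⟩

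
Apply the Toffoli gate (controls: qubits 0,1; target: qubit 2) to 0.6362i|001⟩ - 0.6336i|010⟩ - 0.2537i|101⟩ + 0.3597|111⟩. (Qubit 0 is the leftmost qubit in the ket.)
0.6362i|001⟩ - 0.6336i|010⟩ - 0.2537i|101⟩ + 0.3597|110⟩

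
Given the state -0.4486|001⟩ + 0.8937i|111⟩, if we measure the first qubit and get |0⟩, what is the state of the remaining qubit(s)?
-|01⟩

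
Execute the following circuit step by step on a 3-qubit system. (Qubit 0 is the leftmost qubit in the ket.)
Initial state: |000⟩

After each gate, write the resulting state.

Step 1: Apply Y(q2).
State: i|001⟩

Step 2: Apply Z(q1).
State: i|001⟩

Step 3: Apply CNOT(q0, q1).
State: i|001⟩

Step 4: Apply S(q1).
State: i|001⟩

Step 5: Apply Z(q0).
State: i|001⟩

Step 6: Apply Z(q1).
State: i|001⟩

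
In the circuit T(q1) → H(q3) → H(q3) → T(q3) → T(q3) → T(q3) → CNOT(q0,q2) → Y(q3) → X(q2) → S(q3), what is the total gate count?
10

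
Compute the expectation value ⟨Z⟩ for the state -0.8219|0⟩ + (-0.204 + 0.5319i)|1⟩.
0.351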